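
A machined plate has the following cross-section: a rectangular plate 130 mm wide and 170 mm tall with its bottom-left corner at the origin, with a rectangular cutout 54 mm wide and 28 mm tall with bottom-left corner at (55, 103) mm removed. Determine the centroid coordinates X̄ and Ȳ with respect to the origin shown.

plate: A = 130 × 170 = 22100.00, centroid at (65.00, 85.00).
hole: A = −(54 × 28) = -1512.00, centroid at (82.00, 117.00).
ΣA = 20588.00 mm², ΣAX̄ = 1312516.00 mm³, ΣAȲ = 1701596.00 mm³.
X̄ = 1312516.00/20588.00 = 63.75 mm; Ȳ = 1701596.00/20588.00 = 82.65 mm.

X̄ = 63.75 mm, Ȳ = 82.65 mm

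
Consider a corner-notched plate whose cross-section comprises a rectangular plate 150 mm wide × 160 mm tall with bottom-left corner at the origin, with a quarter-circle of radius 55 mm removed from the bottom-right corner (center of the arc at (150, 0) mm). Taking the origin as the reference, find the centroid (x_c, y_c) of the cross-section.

x_c = 69.32 mm, y_c = 86.22 mm

Part | A | x̄ᵢ | ȳᵢ | A·x̄ᵢ | A·ȳᵢ
plate | 24000.00 | 75.00 | 80.00 | 1800000.00 | 1920000.00
removed quarter-circle | -2375.83 | 126.66 | 23.34 | -300916.08 | -55458.33
Σ | 21624.17 |  |  | 1499083.92 | 1864541.67
x_c = 1499083.92 / 21624.17 = 69.32 mm
y_c = 1864541.67 / 21624.17 = 86.22 mm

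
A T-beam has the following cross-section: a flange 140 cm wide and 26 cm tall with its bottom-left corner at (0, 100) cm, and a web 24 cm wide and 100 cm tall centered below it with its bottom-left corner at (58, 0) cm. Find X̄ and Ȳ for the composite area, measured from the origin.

web: A = 24 × 100 = 2400.00, centroid at (70.00, 50.00).
flange: A = 140 × 26 = 3640.00, centroid at (70.00, 113.00).
ΣA = 6040.00 cm²
ΣAX̄ = (2400.00)(70.00) + (3640.00)(70.00) = 422800.00 cm³
ΣAȲ = (2400.00)(50.00) + (3640.00)(113.00) = 531320.00 cm³
X̄ = 422800.00 / 6040.00 = 70.00 cm
Ȳ = 531320.00 / 6040.00 = 87.97 cm

X̄ = 70.00 cm, Ȳ = 87.97 cm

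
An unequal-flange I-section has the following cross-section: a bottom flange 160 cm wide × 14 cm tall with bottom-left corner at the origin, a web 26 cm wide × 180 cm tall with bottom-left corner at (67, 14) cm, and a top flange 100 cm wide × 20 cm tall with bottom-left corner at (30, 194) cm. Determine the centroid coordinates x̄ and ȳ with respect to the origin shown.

bottom flange: A = 160 × 14 = 2240.00, centroid at (80.00, 7.00).
web: A = 26 × 180 = 4680.00, centroid at (80.00, 104.00).
top flange: A = 100 × 20 = 2000.00, centroid at (80.00, 204.00).
ΣA = 8920.00 cm², ΣAx̄ = 713600.00 cm³, ΣAȳ = 910400.00 cm³.
x̄ = 713600.00/8920.00 = 80.00 cm; ȳ = 910400.00/8920.00 = 102.06 cm.

x̄ = 80.00 cm, ȳ = 102.06 cm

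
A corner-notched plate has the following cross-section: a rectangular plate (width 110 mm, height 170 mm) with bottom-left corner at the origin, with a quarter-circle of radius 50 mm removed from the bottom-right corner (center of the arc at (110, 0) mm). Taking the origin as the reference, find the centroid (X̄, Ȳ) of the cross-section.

plate: A = 110 × 170 = 18700.00, centroid at (55.00, 85.00).
removed quarter-circle: A = −¼π·50² = -1963.50, centroid at (88.78, 21.22).
ΣA = 16736.50 mm², ΣAX̄ = 854182.17 mm³, ΣAȲ = 1547833.33 mm³.
X̄ = 854182.17/16736.50 = 51.04 mm; Ȳ = 1547833.33/16736.50 = 92.48 mm.

X̄ = 51.04 mm, Ȳ = 92.48 mm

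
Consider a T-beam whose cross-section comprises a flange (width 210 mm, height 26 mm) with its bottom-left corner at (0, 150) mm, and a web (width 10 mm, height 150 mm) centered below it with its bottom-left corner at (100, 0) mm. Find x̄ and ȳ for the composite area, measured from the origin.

x̄ = 105.00 mm, ȳ = 144.03 mm

web: A = 10 × 150 = 1500.00, centroid at (105.00, 75.00).
flange: A = 210 × 26 = 5460.00, centroid at (105.00, 163.00).
ΣA = 6960.00 mm²
ΣAx̄ = (1500.00)(105.00) + (5460.00)(105.00) = 730800.00 mm³
ΣAȳ = (1500.00)(75.00) + (5460.00)(163.00) = 1002480.00 mm³
x̄ = 730800.00 / 6960.00 = 105.00 mm
ȳ = 1002480.00 / 6960.00 = 144.03 mm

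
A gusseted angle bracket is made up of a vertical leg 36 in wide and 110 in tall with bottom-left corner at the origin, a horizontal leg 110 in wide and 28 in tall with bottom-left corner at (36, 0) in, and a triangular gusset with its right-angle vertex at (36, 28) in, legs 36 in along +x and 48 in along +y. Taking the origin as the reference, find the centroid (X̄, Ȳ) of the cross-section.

X̄ = 49.73 in, Ȳ = 37.82 in

vertical leg: A = 36 × 110 = 3960.00, centroid at (18.00, 55.00).
horizontal leg: A = 110 × 28 = 3080.00, centroid at (91.00, 14.00).
gusset: A = ½·36·48 = 864.00, centroid at (48.00, 44.00).
ΣA = 7904.00 in², ΣAX̄ = 393032.00 in³, ΣAȲ = 298936.00 in³.
X̄ = 393032.00/7904.00 = 49.73 in; Ȳ = 298936.00/7904.00 = 37.82 in.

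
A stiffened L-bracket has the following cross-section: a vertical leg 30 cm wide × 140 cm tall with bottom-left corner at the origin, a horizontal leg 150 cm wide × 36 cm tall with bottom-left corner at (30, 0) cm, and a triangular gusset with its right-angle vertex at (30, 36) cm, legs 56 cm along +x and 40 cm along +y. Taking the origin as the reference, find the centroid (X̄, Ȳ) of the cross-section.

vertical leg: A = 30 × 140 = 4200.00, centroid at (15.00, 70.00).
horizontal leg: A = 150 × 36 = 5400.00, centroid at (105.00, 18.00).
gusset: A = ½·56·40 = 1120.00, centroid at (48.67, 49.33).
ΣA = 10720.00 cm²
ΣAX̄ = (4200.00)(15.00) + (5400.00)(105.00) + (1120.00)(48.67) = 684506.67 cm³
ΣAȲ = (4200.00)(70.00) + (5400.00)(18.00) + (1120.00)(49.33) = 446453.33 cm³
X̄ = 684506.67 / 10720.00 = 63.85 cm
Ȳ = 446453.33 / 10720.00 = 41.65 cm

X̄ = 63.85 cm, Ȳ = 41.65 cm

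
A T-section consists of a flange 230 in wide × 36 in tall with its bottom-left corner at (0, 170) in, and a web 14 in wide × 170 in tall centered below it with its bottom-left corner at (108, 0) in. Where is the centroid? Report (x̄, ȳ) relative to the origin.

web: A = 14 × 170 = 2380.00, centroid at (115.00, 85.00).
flange: A = 230 × 36 = 8280.00, centroid at (115.00, 188.00).
ΣA = 10660.00 in², ΣAx̄ = 1225900.00 in³, ΣAȳ = 1758940.00 in³.
x̄ = 1225900.00/10660.00 = 115.00 in; ȳ = 1758940.00/10660.00 = 165.00 in.

x̄ = 115.00 in, ȳ = 165.00 in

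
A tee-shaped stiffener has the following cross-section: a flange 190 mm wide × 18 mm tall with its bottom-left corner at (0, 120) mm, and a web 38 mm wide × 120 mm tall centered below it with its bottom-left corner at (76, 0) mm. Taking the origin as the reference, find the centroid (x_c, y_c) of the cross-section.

x_c = 95.00 mm, y_c = 89.57 mm

web: A = 38 × 120 = 4560.00, centroid at (95.00, 60.00).
flange: A = 190 × 18 = 3420.00, centroid at (95.00, 129.00).
ΣA = 7980.00 mm²
ΣAx_c = (4560.00)(95.00) + (3420.00)(95.00) = 758100.00 mm³
ΣAy_c = (4560.00)(60.00) + (3420.00)(129.00) = 714780.00 mm³
x_c = 758100.00 / 7980.00 = 95.00 mm
y_c = 714780.00 / 7980.00 = 89.57 mm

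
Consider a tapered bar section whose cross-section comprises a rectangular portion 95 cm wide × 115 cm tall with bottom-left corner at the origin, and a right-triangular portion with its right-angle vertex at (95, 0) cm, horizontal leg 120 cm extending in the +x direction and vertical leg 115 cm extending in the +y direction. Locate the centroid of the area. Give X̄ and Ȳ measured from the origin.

rectangular portion: A = 95 × 115 = 10925.00, centroid at (47.50, 57.50).
triangular portion: A = ½·120·115 = 6900.00, centroid at (135.00, 38.33).
ΣA = 17825.00 cm²
ΣAX̄ = (10925.00)(47.50) + (6900.00)(135.00) = 1450437.50 cm³
ΣAȲ = (10925.00)(57.50) + (6900.00)(38.33) = 892687.50 cm³
X̄ = 1450437.50 / 17825.00 = 81.37 cm
Ȳ = 892687.50 / 17825.00 = 50.08 cm

X̄ = 81.37 cm, Ȳ = 50.08 cm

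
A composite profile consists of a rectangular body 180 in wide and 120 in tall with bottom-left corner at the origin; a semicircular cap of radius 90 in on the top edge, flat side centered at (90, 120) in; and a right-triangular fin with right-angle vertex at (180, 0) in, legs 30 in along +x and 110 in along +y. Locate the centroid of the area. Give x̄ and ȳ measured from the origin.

Part | A | x̄ᵢ | ȳᵢ | A·x̄ᵢ | A·ȳᵢ
rectangular body | 21600.00 | 90.00 | 60.00 | 1944000.00 | 1296000.00
semicircular top | 12723.45 | 90.00 | 158.20 | 1145110.52 | 2012814.03
triangular fin | 1650.00 | 190.00 | 36.67 | 313500.00 | 60500.00
Σ | 35973.45 |  |  | 3402610.52 | 3369314.03
x̄ = 3402610.52 / 35973.45 = 94.59 in
ȳ = 3369314.03 / 35973.45 = 93.66 in

x̄ = 94.59 in, ȳ = 93.66 in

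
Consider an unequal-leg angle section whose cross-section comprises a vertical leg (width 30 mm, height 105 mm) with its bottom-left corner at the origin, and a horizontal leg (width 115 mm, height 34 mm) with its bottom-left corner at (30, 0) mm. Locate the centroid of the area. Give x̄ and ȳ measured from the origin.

x̄ = 55.15 mm, ȳ = 32.84 mm

vertical leg: A = 30 × 105 = 3150.00, centroid at (15.00, 52.50).
horizontal leg: A = 115 × 34 = 3910.00, centroid at (87.50, 17.00).
ΣA = 7060.00 mm²
ΣAx̄ = (3150.00)(15.00) + (3910.00)(87.50) = 389375.00 mm³
ΣAȳ = (3150.00)(52.50) + (3910.00)(17.00) = 231845.00 mm³
x̄ = 389375.00 / 7060.00 = 55.15 mm
ȳ = 231845.00 / 7060.00 = 32.84 mm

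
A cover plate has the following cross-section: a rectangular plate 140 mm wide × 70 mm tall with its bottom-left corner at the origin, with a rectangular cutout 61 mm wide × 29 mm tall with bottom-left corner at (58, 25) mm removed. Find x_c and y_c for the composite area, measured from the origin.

plate: A = 140 × 70 = 9800.00, centroid at (70.00, 35.00).
hole: A = −(61 × 29) = -1769.00, centroid at (88.50, 39.50).
ΣA = 8031.00 mm²
ΣAx_c = (9800.00)(70.00) + (-1769.00)(88.50) = 529443.50 mm³
ΣAy_c = (9800.00)(35.00) + (-1769.00)(39.50) = 273124.50 mm³
x_c = 529443.50 / 8031.00 = 65.92 mm
y_c = 273124.50 / 8031.00 = 34.01 mm

x_c = 65.92 mm, y_c = 34.01 mm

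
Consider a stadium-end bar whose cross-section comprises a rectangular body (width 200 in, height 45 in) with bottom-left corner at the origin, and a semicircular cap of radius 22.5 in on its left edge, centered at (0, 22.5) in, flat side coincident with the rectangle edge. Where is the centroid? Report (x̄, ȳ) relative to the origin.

rectangular body: A = 200 × 45 = 9000.00, centroid at (100.00, 22.50).
semicircular end: A = ½π·22.5² = 795.22, centroid at (-9.55, 22.50).
ΣA = 9795.22 in²
ΣAx̄ = (9000.00)(100.00) + (795.22)(-9.55) = 892406.25 in³
ΣAȳ = (9000.00)(22.50) + (795.22)(22.50) = 220392.35 in³
x̄ = 892406.25 / 9795.22 = 91.11 in
ȳ = 220392.35 / 9795.22 = 22.50 in

x̄ = 91.11 in, ȳ = 22.50 in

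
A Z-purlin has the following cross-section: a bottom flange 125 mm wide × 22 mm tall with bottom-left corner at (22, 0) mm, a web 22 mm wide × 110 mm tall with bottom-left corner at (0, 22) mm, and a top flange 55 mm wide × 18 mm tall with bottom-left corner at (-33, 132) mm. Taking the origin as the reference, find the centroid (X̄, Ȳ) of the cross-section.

X̄ = 41.16 mm, Ȳ = 57.82 mm

Part | A | x̄ᵢ | ȳᵢ | A·x̄ᵢ | A·ȳᵢ
bottom flange | 2750.00 | 84.50 | 11.00 | 232375.00 | 30250.00
web | 2420.00 | 11.00 | 77.00 | 26620.00 | 186340.00
top flange | 990.00 | -5.50 | 141.00 | -5445.00 | 139590.00
Σ | 6160.00 |  |  | 253550.00 | 356180.00
X̄ = 253550.00 / 6160.00 = 41.16 mm
Ȳ = 356180.00 / 6160.00 = 57.82 mm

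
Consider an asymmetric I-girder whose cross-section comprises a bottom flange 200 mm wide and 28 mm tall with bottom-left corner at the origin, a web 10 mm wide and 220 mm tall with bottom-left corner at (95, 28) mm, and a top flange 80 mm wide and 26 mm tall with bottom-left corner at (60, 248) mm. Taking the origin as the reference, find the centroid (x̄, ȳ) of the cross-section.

x̄ = 100.00 mm, ȳ = 93.61 mm

bottom flange: A = 200 × 28 = 5600.00, centroid at (100.00, 14.00).
web: A = 10 × 220 = 2200.00, centroid at (100.00, 138.00).
top flange: A = 80 × 26 = 2080.00, centroid at (100.00, 261.00).
ΣA = 9880.00 mm²
ΣAx̄ = (5600.00)(100.00) + (2200.00)(100.00) + (2080.00)(100.00) = 988000.00 mm³
ΣAȳ = (5600.00)(14.00) + (2200.00)(138.00) + (2080.00)(261.00) = 924880.00 mm³
x̄ = 988000.00 / 9880.00 = 100.00 mm
ȳ = 924880.00 / 9880.00 = 93.61 mm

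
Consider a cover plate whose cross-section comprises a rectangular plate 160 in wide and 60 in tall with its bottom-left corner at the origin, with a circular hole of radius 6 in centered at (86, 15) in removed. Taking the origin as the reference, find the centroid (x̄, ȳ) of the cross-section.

plate: A = 160 × 60 = 9600.00, centroid at (80.00, 30.00).
hole: A = −π·6² = -113.10, centroid at (86.00, 15.00).
ΣA = 9486.90 in², ΣAx̄ = 758273.63 in³, ΣAȳ = 286303.54 in³.
x̄ = 758273.63/9486.90 = 79.93 in; ȳ = 286303.54/9486.90 = 30.18 in.

x̄ = 79.93 in, ȳ = 30.18 in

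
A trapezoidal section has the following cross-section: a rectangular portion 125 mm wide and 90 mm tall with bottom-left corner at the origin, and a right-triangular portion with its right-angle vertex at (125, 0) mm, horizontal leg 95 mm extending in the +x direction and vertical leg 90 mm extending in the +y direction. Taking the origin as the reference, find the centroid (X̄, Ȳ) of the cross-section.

rectangular portion: A = 125 × 90 = 11250.00, centroid at (62.50, 45.00).
triangular portion: A = ½·95·90 = 4275.00, centroid at (156.67, 30.00).
ΣA = 15525.00 mm², ΣAX̄ = 1372875.00 mm³, ΣAȲ = 634500.00 mm³.
X̄ = 1372875.00/15525.00 = 88.43 mm; Ȳ = 634500.00/15525.00 = 40.87 mm.

X̄ = 88.43 mm, Ȳ = 40.87 mm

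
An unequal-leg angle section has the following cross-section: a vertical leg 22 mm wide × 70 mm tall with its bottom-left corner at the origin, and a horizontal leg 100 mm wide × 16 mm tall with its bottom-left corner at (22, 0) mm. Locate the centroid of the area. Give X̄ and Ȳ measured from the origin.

X̄ = 42.08 mm, Ȳ = 21.24 mm

vertical leg: A = 22 × 70 = 1540.00, centroid at (11.00, 35.00).
horizontal leg: A = 100 × 16 = 1600.00, centroid at (72.00, 8.00).
ΣA = 3140.00 mm²
ΣAX̄ = (1540.00)(11.00) + (1600.00)(72.00) = 132140.00 mm³
ΣAȲ = (1540.00)(35.00) + (1600.00)(8.00) = 66700.00 mm³
X̄ = 132140.00 / 3140.00 = 42.08 mm
Ȳ = 66700.00 / 3140.00 = 21.24 mm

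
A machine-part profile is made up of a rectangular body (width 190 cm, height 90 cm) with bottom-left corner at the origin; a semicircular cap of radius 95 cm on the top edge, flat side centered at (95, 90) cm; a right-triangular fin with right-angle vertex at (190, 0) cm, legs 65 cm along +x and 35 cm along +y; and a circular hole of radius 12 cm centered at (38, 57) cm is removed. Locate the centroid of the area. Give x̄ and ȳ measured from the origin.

Part | A | x̄ᵢ | ȳᵢ | A·x̄ᵢ | A·ȳᵢ
rectangular body | 17100.00 | 95.00 | 45.00 | 1624500.00 | 769500.00
semicircular top | 14176.44 | 95.00 | 130.32 | 1346761.50 | 1847462.65
triangular fin | 1137.50 | 211.67 | 11.67 | 240770.83 | 13270.83
hole | -452.39 | 38.00 | 57.00 | -17190.80 | -25786.19
Σ | 31961.55 |  |  | 3194841.54 | 2604447.29
x̄ = 3194841.54 / 31961.55 = 99.96 cm
ȳ = 2604447.29 / 31961.55 = 81.49 cm

x̄ = 99.96 cm, ȳ = 81.49 cm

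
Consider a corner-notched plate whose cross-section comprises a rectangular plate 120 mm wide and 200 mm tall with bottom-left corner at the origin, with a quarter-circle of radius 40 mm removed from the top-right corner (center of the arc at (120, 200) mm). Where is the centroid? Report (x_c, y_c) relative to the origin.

x_c = 57.62 mm, y_c = 95.41 mm

plate: A = 120 × 200 = 24000.00, centroid at (60.00, 100.00).
removed quarter-circle: A = −¼π·40² = -1256.64, centroid at (103.02, 183.02).
ΣA = 22743.36 mm²
ΣAx_c = (24000.00)(60.00) + (-1256.64)(103.02) = 1310536.89 mm³
ΣAy_c = (24000.00)(100.00) + (-1256.64)(183.02) = 2170005.92 mm³
x_c = 1310536.89 / 22743.36 = 57.62 mm
y_c = 2170005.92 / 22743.36 = 95.41 mm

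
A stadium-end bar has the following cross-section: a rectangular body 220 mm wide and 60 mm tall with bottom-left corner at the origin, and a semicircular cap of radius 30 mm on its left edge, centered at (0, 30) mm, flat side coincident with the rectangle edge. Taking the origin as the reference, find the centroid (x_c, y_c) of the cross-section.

rectangular body: A = 220 × 60 = 13200.00, centroid at (110.00, 30.00).
semicircular end: A = ½π·30² = 1413.72, centroid at (-12.73, 30.00).
ΣA = 14613.72 mm², ΣAx_c = 1434000.00 mm³, ΣAy_c = 438411.50 mm³.
x_c = 1434000.00/14613.72 = 98.13 mm; y_c = 438411.50/14613.72 = 30.00 mm.

x_c = 98.13 mm, y_c = 30.00 mm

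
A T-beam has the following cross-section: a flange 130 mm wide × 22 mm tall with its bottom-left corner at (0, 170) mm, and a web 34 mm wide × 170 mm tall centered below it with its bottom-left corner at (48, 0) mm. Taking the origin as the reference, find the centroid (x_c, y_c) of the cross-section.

x_c = 65.00 mm, y_c = 116.78 mm

Part | A | x̄ᵢ | ȳᵢ | A·x̄ᵢ | A·ȳᵢ
web | 5780.00 | 65.00 | 85.00 | 375700.00 | 491300.00
flange | 2860.00 | 65.00 | 181.00 | 185900.00 | 517660.00
Σ | 8640.00 |  |  | 561600.00 | 1008960.00
x_c = 561600.00 / 8640.00 = 65.00 mm
y_c = 1008960.00 / 8640.00 = 116.78 mm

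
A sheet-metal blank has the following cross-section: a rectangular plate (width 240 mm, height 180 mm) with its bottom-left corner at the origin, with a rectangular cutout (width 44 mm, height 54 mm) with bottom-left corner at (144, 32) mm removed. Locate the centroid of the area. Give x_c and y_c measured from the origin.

plate: A = 240 × 180 = 43200.00, centroid at (120.00, 90.00).
hole: A = −(44 × 54) = -2376.00, centroid at (166.00, 59.00).
ΣA = 40824.00 mm²
ΣAx_c = (43200.00)(120.00) + (-2376.00)(166.00) = 4789584.00 mm³
ΣAy_c = (43200.00)(90.00) + (-2376.00)(59.00) = 3747816.00 mm³
x_c = 4789584.00 / 40824.00 = 117.32 mm
y_c = 3747816.00 / 40824.00 = 91.80 mm

x_c = 117.32 mm, y_c = 91.80 mm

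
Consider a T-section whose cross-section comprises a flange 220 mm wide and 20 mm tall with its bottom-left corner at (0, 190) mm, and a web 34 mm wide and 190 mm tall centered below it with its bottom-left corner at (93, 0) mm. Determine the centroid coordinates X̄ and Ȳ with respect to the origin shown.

X̄ = 110.00 mm, Ȳ = 137.54 mm

web: A = 34 × 190 = 6460.00, centroid at (110.00, 95.00).
flange: A = 220 × 20 = 4400.00, centroid at (110.00, 200.00).
ΣA = 10860.00 mm², ΣAX̄ = 1194600.00 mm³, ΣAȲ = 1493700.00 mm³.
X̄ = 1194600.00/10860.00 = 110.00 mm; Ȳ = 1493700.00/10860.00 = 137.54 mm.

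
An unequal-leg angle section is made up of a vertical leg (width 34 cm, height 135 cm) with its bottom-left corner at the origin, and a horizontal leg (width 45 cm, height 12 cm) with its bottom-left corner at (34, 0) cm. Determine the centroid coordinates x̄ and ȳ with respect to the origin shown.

x̄ = 21.16 cm, ȳ = 61.03 cm

vertical leg: A = 34 × 135 = 4590.00, centroid at (17.00, 67.50).
horizontal leg: A = 45 × 12 = 540.00, centroid at (56.50, 6.00).
ΣA = 5130.00 cm²
ΣAx̄ = (4590.00)(17.00) + (540.00)(56.50) = 108540.00 cm³
ΣAȳ = (4590.00)(67.50) + (540.00)(6.00) = 313065.00 cm³
x̄ = 108540.00 / 5130.00 = 21.16 cm
ȳ = 313065.00 / 5130.00 = 61.03 cm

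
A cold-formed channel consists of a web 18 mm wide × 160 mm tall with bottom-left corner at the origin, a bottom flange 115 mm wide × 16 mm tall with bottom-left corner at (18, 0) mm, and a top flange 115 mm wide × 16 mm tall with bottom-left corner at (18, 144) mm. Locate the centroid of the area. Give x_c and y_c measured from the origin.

x_c = 46.30 mm, y_c = 80.00 mm

web: A = 18 × 160 = 2880.00, centroid at (9.00, 80.00).
bottom flange: A = 115 × 16 = 1840.00, centroid at (75.50, 8.00).
top flange: A = 115 × 16 = 1840.00, centroid at (75.50, 152.00).
ΣA = 6560.00 mm², ΣAx_c = 303760.00 mm³, ΣAy_c = 524800.00 mm³.
x_c = 303760.00/6560.00 = 46.30 mm; y_c = 524800.00/6560.00 = 80.00 mm.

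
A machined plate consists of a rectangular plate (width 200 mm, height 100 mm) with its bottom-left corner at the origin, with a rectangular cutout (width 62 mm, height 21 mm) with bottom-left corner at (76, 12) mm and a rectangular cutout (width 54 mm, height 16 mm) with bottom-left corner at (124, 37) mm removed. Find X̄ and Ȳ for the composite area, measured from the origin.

X̄ = 97.02 mm, Ȳ = 52.25 mm

Part | A | x̄ᵢ | ȳᵢ | A·x̄ᵢ | A·ȳᵢ
plate | 20000.00 | 100.00 | 50.00 | 2000000.00 | 1000000.00
hole 1 | -1302.00 | 107.00 | 22.50 | -139314.00 | -29295.00
hole 2 | -864.00 | 151.00 | 45.00 | -130464.00 | -38880.00
Σ | 17834.00 |  |  | 1730222.00 | 931825.00
X̄ = 1730222.00 / 17834.00 = 97.02 mm
Ȳ = 931825.00 / 17834.00 = 52.25 mm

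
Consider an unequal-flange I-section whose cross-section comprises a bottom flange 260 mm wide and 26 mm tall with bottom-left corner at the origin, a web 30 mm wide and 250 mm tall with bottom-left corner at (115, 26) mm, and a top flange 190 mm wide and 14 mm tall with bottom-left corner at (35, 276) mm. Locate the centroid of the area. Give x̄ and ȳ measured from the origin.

bottom flange: A = 260 × 26 = 6760.00, centroid at (130.00, 13.00).
web: A = 30 × 250 = 7500.00, centroid at (130.00, 151.00).
top flange: A = 190 × 14 = 2660.00, centroid at (130.00, 283.00).
ΣA = 16920.00 mm²
ΣAx̄ = (6760.00)(130.00) + (7500.00)(130.00) + (2660.00)(130.00) = 2199600.00 mm³
ΣAȳ = (6760.00)(13.00) + (7500.00)(151.00) + (2660.00)(283.00) = 1973160.00 mm³
x̄ = 2199600.00 / 16920.00 = 130.00 mm
ȳ = 1973160.00 / 16920.00 = 116.62 mm

x̄ = 130.00 mm, ȳ = 116.62 mm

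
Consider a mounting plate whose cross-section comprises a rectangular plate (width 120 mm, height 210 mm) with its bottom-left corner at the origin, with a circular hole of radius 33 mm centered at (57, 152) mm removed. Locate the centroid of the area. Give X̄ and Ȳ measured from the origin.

X̄ = 60.47 mm, Ȳ = 97.62 mm

Part | A | x̄ᵢ | ȳᵢ | A·x̄ᵢ | A·ȳᵢ
plate | 25200.00 | 60.00 | 105.00 | 1512000.00 | 2646000.00
hole | -3421.19 | 57.00 | 152.00 | -195008.08 | -520021.55
Σ | 21778.81 |  |  | 1316991.92 | 2125978.45
X̄ = 1316991.92 / 21778.81 = 60.47 mm
Ȳ = 2125978.45 / 21778.81 = 97.62 mm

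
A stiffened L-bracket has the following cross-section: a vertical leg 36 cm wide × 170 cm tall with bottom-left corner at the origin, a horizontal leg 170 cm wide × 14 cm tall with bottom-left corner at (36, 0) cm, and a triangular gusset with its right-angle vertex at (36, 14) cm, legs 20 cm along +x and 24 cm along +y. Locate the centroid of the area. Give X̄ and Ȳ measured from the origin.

X̄ = 46.73 cm, Ȳ = 62.03 cm

vertical leg: A = 36 × 170 = 6120.00, centroid at (18.00, 85.00).
horizontal leg: A = 170 × 14 = 2380.00, centroid at (121.00, 7.00).
gusset: A = ½·20·24 = 240.00, centroid at (42.67, 22.00).
ΣA = 8740.00 cm²
ΣAX̄ = (6120.00)(18.00) + (2380.00)(121.00) + (240.00)(42.67) = 408380.00 cm³
ΣAȲ = (6120.00)(85.00) + (2380.00)(7.00) + (240.00)(22.00) = 542140.00 cm³
X̄ = 408380.00 / 8740.00 = 46.73 cm
Ȳ = 542140.00 / 8740.00 = 62.03 cm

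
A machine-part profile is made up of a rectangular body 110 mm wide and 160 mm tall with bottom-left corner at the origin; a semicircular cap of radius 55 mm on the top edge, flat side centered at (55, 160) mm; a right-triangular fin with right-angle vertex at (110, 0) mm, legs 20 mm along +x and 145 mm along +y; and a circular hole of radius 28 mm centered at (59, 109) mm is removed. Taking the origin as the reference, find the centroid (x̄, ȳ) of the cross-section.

x̄ = 58.73 mm, ȳ = 97.51 mm

rectangular body: A = 110 × 160 = 17600.00, centroid at (55.00, 80.00).
semicircular top: A = ½π·55² = 4751.66, centroid at (55.00, 183.34).
triangular fin: A = ½·20·145 = 1450.00, centroid at (116.67, 48.33).
hole: A = −π·28² = -2463.01, centroid at (59.00, 109.00).
ΣA = 21338.65 mm², ΣAx̄ = 1253190.40 mm³, ΣAȳ = 2080797.48 mm³.
x̄ = 1253190.40/21338.65 = 58.73 mm; ȳ = 2080797.48/21338.65 = 97.51 mm.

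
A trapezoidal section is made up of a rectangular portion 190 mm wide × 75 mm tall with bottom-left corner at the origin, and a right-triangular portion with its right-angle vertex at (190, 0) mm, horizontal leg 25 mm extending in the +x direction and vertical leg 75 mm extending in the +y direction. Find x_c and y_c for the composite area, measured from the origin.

x_c = 101.38 mm, y_c = 36.73 mm

Part | A | x̄ᵢ | ȳᵢ | A·x̄ᵢ | A·ȳᵢ
rectangular portion | 14250.00 | 95.00 | 37.50 | 1353750.00 | 534375.00
triangular portion | 937.50 | 198.33 | 25.00 | 185937.50 | 23437.50
Σ | 15187.50 |  |  | 1539687.50 | 557812.50
x_c = 1539687.50 / 15187.50 = 101.38 mm
y_c = 557812.50 / 15187.50 = 36.73 mm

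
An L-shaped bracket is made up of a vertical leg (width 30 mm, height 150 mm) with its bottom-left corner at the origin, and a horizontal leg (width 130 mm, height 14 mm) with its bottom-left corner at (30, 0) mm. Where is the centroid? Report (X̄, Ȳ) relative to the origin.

Part | A | x̄ᵢ | ȳᵢ | A·x̄ᵢ | A·ȳᵢ
vertical leg | 4500.00 | 15.00 | 75.00 | 67500.00 | 337500.00
horizontal leg | 1820.00 | 95.00 | 7.00 | 172900.00 | 12740.00
Σ | 6320.00 |  |  | 240400.00 | 350240.00
X̄ = 240400.00 / 6320.00 = 38.04 mm
Ȳ = 350240.00 / 6320.00 = 55.42 mm

X̄ = 38.04 mm, Ȳ = 55.42 mm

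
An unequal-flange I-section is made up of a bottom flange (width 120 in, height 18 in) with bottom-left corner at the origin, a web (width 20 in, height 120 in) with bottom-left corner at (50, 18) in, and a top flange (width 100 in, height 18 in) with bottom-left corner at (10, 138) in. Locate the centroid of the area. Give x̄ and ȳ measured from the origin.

x̄ = 60.00 in, ȳ = 74.09 in

Part | A | x̄ᵢ | ȳᵢ | A·x̄ᵢ | A·ȳᵢ
bottom flange | 2160.00 | 60.00 | 9.00 | 129600.00 | 19440.00
web | 2400.00 | 60.00 | 78.00 | 144000.00 | 187200.00
top flange | 1800.00 | 60.00 | 147.00 | 108000.00 | 264600.00
Σ | 6360.00 |  |  | 381600.00 | 471240.00
x̄ = 381600.00 / 6360.00 = 60.00 in
ȳ = 471240.00 / 6360.00 = 74.09 in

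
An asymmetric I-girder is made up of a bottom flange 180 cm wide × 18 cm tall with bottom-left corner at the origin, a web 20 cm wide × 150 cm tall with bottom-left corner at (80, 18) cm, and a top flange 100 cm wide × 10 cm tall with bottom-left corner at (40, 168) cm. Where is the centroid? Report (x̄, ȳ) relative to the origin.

bottom flange: A = 180 × 18 = 3240.00, centroid at (90.00, 9.00).
web: A = 20 × 150 = 3000.00, centroid at (90.00, 93.00).
top flange: A = 100 × 10 = 1000.00, centroid at (90.00, 173.00).
ΣA = 7240.00 cm², ΣAx̄ = 651600.00 cm³, ΣAȳ = 481160.00 cm³.
x̄ = 651600.00/7240.00 = 90.00 cm; ȳ = 481160.00/7240.00 = 66.46 cm.

x̄ = 90.00 cm, ȳ = 66.46 cm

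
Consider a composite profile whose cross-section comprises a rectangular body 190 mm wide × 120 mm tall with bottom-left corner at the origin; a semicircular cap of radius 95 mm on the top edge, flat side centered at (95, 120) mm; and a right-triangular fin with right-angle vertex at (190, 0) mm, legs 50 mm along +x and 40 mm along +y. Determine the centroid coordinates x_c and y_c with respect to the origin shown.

x_c = 97.94 mm, y_c = 96.22 mm

Part | A | x̄ᵢ | ȳᵢ | A·x̄ᵢ | A·ȳᵢ
rectangular body | 22800.00 | 95.00 | 60.00 | 2166000.00 | 1368000.00
semicircular top | 14176.44 | 95.00 | 160.32 | 1346761.50 | 2272755.76
triangular fin | 1000.00 | 206.67 | 13.33 | 206666.67 | 13333.33
Σ | 37976.44 |  |  | 3719428.17 | 3654089.09
x_c = 3719428.17 / 37976.44 = 97.94 mm
y_c = 3654089.09 / 37976.44 = 96.22 mm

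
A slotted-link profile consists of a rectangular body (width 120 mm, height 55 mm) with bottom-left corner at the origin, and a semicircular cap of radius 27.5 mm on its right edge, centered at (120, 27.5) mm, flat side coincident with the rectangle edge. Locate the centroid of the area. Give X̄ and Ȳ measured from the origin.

Part | A | x̄ᵢ | ȳᵢ | A·x̄ᵢ | A·ȳᵢ
rectangular body | 6600.00 | 60.00 | 27.50 | 396000.00 | 181500.00
semicircular end | 1187.91 | 131.67 | 27.50 | 156414.35 | 32667.65
Σ | 7787.91 |  |  | 552414.35 | 214167.65
X̄ = 552414.35 / 7787.91 = 70.93 mm
Ȳ = 214167.65 / 7787.91 = 27.50 mm

X̄ = 70.93 mm, Ȳ = 27.50 mm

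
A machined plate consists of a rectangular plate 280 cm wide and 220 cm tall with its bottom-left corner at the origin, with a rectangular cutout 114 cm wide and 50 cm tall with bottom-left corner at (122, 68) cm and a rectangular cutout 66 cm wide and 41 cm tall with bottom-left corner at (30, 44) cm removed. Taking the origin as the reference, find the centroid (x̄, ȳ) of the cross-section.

x̄ = 139.74 cm, ȳ = 114.14 cm

Part | A | x̄ᵢ | ȳᵢ | A·x̄ᵢ | A·ȳᵢ
plate | 61600.00 | 140.00 | 110.00 | 8624000.00 | 6776000.00
hole 1 | -5700.00 | 179.00 | 93.00 | -1020300.00 | -530100.00
hole 2 | -2706.00 | 63.00 | 64.50 | -170478.00 | -174537.00
Σ | 53194.00 |  |  | 7433222.00 | 6071363.00
x̄ = 7433222.00 / 53194.00 = 139.74 cm
ȳ = 6071363.00 / 53194.00 = 114.14 cm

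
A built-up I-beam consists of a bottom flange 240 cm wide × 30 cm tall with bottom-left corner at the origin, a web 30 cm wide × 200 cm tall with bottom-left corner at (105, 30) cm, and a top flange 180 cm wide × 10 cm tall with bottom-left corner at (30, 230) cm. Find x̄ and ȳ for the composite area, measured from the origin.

x̄ = 120.00 cm, ȳ = 87.40 cm

Part | A | x̄ᵢ | ȳᵢ | A·x̄ᵢ | A·ȳᵢ
bottom flange | 7200.00 | 120.00 | 15.00 | 864000.00 | 108000.00
web | 6000.00 | 120.00 | 130.00 | 720000.00 | 780000.00
top flange | 1800.00 | 120.00 | 235.00 | 216000.00 | 423000.00
Σ | 15000.00 |  |  | 1800000.00 | 1311000.00
x̄ = 1800000.00 / 15000.00 = 120.00 cm
ȳ = 1311000.00 / 15000.00 = 87.40 cm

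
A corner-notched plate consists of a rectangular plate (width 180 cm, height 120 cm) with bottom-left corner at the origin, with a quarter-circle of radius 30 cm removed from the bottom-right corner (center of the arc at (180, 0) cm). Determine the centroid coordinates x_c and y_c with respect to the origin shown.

x_c = 87.39 cm, y_c = 61.60 cm

plate: A = 180 × 120 = 21600.00, centroid at (90.00, 60.00).
removed quarter-circle: A = −¼π·30² = -706.86, centroid at (167.27, 12.73).
ΣA = 20893.14 cm², ΣAx_c = 1825765.50 cm³, ΣAy_c = 1287000.00 cm³.
x_c = 1825765.50/20893.14 = 87.39 cm; y_c = 1287000.00/20893.14 = 61.60 cm.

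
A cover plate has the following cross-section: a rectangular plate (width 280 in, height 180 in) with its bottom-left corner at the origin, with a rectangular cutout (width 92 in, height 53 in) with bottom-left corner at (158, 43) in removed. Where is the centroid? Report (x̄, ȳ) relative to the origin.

x̄ = 133.15 in, ȳ = 92.20 in

plate: A = 280 × 180 = 50400.00, centroid at (140.00, 90.00).
hole: A = −(92 × 53) = -4876.00, centroid at (204.00, 69.50).
ΣA = 45524.00 in², ΣAx̄ = 6061296.00 in³, ΣAȳ = 4197118.00 in³.
x̄ = 6061296.00/45524.00 = 133.15 in; ȳ = 4197118.00/45524.00 = 92.20 in.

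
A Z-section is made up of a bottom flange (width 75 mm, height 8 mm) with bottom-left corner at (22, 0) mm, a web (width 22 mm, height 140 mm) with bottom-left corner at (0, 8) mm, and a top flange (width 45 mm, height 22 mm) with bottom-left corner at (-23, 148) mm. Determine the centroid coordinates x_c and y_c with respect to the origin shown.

bottom flange: A = 75 × 8 = 600.00, centroid at (59.50, 4.00).
web: A = 22 × 140 = 3080.00, centroid at (11.00, 78.00).
top flange: A = 45 × 22 = 990.00, centroid at (-0.50, 159.00).
ΣA = 4670.00 mm², ΣAx_c = 69085.00 mm³, ΣAy_c = 400050.00 mm³.
x_c = 69085.00/4670.00 = 14.79 mm; y_c = 400050.00/4670.00 = 85.66 mm.

x_c = 14.79 mm, y_c = 85.66 mm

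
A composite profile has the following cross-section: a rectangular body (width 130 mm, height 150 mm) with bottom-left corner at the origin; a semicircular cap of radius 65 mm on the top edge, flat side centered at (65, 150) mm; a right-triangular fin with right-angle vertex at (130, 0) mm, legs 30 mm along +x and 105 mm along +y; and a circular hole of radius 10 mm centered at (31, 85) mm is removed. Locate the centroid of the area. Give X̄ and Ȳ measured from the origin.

X̄ = 69.70 mm, Ȳ = 97.44 mm

rectangular body: A = 130 × 150 = 19500.00, centroid at (65.00, 75.00).
semicircular top: A = ½π·65² = 6636.61, centroid at (65.00, 177.59).
triangular fin: A = ½·30·105 = 1575.00, centroid at (140.00, 35.00).
hole: A = −π·10² = -314.16, centroid at (31.00, 85.00).
ΣA = 27397.46 mm²
ΣAX̄ = (19500.00)(65.00) + (6636.61)(65.00) + (1575.00)(140.00) + (-314.16)(31.00) = 1909641.00 mm³
ΣAȲ = (19500.00)(75.00) + (6636.61)(177.59) + (1575.00)(35.00) + (-314.16)(85.00) = 2669496.97 mm³
X̄ = 1909641.00 / 27397.46 = 69.70 mm
Ȳ = 2669496.97 / 27397.46 = 97.44 mm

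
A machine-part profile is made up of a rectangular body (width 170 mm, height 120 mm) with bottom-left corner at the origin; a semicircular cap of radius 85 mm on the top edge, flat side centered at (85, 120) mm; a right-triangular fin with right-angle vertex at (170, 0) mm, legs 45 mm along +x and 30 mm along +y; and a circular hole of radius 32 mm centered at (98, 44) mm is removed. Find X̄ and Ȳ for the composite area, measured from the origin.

rectangular body: A = 170 × 120 = 20400.00, centroid at (85.00, 60.00).
semicircular top: A = ½π·85² = 11349.00, centroid at (85.00, 156.08).
triangular fin: A = ½·45·30 = 675.00, centroid at (185.00, 10.00).
hole: A = −π·32² = -3216.99, centroid at (98.00, 44.00).
ΣA = 29207.01 mm²
ΣAX̄ = (20400.00)(85.00) + (11349.00)(85.00) + (675.00)(185.00) + (-3216.99)(98.00) = 2508275.19 mm³
ΣAȲ = (20400.00)(60.00) + (11349.00)(156.08) + (675.00)(10.00) + (-3216.99)(44.00) = 2860499.48 mm³
X̄ = 2508275.19 / 29207.01 = 85.88 mm
Ȳ = 2860499.48 / 29207.01 = 97.94 mm

X̄ = 85.88 mm, Ȳ = 97.94 mm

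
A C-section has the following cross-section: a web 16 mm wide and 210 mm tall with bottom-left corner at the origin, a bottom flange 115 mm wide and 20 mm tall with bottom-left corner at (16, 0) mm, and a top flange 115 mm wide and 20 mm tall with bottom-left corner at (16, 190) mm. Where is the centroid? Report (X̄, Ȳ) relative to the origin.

X̄ = 45.85 mm, Ȳ = 105.00 mm

web: A = 16 × 210 = 3360.00, centroid at (8.00, 105.00).
bottom flange: A = 115 × 20 = 2300.00, centroid at (73.50, 10.00).
top flange: A = 115 × 20 = 2300.00, centroid at (73.50, 200.00).
ΣA = 7960.00 mm², ΣAX̄ = 364980.00 mm³, ΣAȲ = 835800.00 mm³.
X̄ = 364980.00/7960.00 = 45.85 mm; Ȳ = 835800.00/7960.00 = 105.00 mm.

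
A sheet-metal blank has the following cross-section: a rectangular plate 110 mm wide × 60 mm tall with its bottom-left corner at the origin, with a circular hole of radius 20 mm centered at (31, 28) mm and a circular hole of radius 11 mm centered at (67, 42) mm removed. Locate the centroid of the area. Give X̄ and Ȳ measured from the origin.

X̄ = 60.16 mm, Ȳ = 29.59 mm

plate: A = 110 × 60 = 6600.00, centroid at (55.00, 30.00).
hole 1: A = −π·20² = -1256.64, centroid at (31.00, 28.00).
hole 2: A = −π·11² = -380.13, centroid at (67.00, 42.00).
ΣA = 4963.23 mm², ΣAX̄ = 298575.36 mm³, ΣAȲ = 146848.59 mm³.
X̄ = 298575.36/4963.23 = 60.16 mm; Ȳ = 146848.59/4963.23 = 29.59 mm.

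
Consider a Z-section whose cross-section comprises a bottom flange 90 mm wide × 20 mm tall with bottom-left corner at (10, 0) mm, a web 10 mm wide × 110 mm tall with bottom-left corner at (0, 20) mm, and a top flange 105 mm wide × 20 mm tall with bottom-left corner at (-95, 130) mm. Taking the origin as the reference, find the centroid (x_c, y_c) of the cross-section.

Part | A | x̄ᵢ | ȳᵢ | A·x̄ᵢ | A·ȳᵢ
bottom flange | 1800.00 | 55.00 | 10.00 | 99000.00 | 18000.00
web | 1100.00 | 5.00 | 75.00 | 5500.00 | 82500.00
top flange | 2100.00 | -42.50 | 140.00 | -89250.00 | 294000.00
Σ | 5000.00 |  |  | 15250.00 | 394500.00
x_c = 15250.00 / 5000.00 = 3.05 mm
y_c = 394500.00 / 5000.00 = 78.90 mm

x_c = 3.05 mm, y_c = 78.90 mm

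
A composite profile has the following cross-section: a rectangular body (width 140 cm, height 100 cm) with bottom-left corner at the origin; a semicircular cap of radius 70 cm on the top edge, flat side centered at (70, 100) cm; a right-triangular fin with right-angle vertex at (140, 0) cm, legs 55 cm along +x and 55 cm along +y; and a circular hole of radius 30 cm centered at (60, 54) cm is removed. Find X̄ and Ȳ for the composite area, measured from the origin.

Part | A | x̄ᵢ | ȳᵢ | A·x̄ᵢ | A·ȳᵢ
rectangular body | 14000.00 | 70.00 | 50.00 | 980000.00 | 700000.00
semicircular top | 7696.90 | 70.00 | 129.71 | 538783.14 | 998356.87
triangular fin | 1512.50 | 158.33 | 18.33 | 239479.17 | 27729.17
hole | -2827.43 | 60.00 | 54.00 | -169646.00 | -152681.40
Σ | 20381.97 |  |  | 1588616.30 | 1573404.63
X̄ = 1588616.30 / 20381.97 = 77.94 cm
Ȳ = 1573404.63 / 20381.97 = 77.20 cm

X̄ = 77.94 cm, Ȳ = 77.20 cm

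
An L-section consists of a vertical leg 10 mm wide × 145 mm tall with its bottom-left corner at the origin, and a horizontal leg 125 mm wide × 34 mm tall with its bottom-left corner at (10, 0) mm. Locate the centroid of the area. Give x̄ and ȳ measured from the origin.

x̄ = 55.33 mm, ȳ = 31.12 mm

vertical leg: A = 10 × 145 = 1450.00, centroid at (5.00, 72.50).
horizontal leg: A = 125 × 34 = 4250.00, centroid at (72.50, 17.00).
ΣA = 5700.00 mm²
ΣAx̄ = (1450.00)(5.00) + (4250.00)(72.50) = 315375.00 mm³
ΣAȳ = (1450.00)(72.50) + (4250.00)(17.00) = 177375.00 mm³
x̄ = 315375.00 / 5700.00 = 55.33 mm
ȳ = 177375.00 / 5700.00 = 31.12 mm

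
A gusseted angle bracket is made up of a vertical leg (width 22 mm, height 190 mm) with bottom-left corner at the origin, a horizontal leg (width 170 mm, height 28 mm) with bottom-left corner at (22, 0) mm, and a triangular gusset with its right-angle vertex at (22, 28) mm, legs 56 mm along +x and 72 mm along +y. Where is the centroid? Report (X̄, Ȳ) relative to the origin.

vertical leg: A = 22 × 190 = 4180.00, centroid at (11.00, 95.00).
horizontal leg: A = 170 × 28 = 4760.00, centroid at (107.00, 14.00).
gusset: A = ½·56·72 = 2016.00, centroid at (40.67, 52.00).
ΣA = 10956.00 mm², ΣAX̄ = 637284.00 mm³, ΣAȲ = 568572.00 mm³.
X̄ = 637284.00/10956.00 = 58.17 mm; Ȳ = 568572.00/10956.00 = 51.90 mm.

X̄ = 58.17 mm, Ȳ = 51.90 mm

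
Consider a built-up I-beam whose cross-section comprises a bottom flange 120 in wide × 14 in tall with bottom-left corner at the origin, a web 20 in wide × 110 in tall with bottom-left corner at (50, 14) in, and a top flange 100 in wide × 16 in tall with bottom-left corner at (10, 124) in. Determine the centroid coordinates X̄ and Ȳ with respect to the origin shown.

X̄ = 60.00 in, Ȳ = 68.39 in

bottom flange: A = 120 × 14 = 1680.00, centroid at (60.00, 7.00).
web: A = 20 × 110 = 2200.00, centroid at (60.00, 69.00).
top flange: A = 100 × 16 = 1600.00, centroid at (60.00, 132.00).
ΣA = 5480.00 in², ΣAX̄ = 328800.00 in³, ΣAȲ = 374760.00 in³.
X̄ = 328800.00/5480.00 = 60.00 in; Ȳ = 374760.00/5480.00 = 68.39 in.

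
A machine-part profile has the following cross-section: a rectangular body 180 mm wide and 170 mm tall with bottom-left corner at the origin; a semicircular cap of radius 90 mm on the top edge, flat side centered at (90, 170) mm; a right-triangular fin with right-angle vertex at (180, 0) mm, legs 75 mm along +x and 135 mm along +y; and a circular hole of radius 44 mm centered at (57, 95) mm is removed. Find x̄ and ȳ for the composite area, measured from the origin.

x̄ = 108.51 mm, ȳ = 115.83 mm

Part | A | x̄ᵢ | ȳᵢ | A·x̄ᵢ | A·ȳᵢ
rectangular body | 30600.00 | 90.00 | 85.00 | 2754000.00 | 2601000.00
semicircular top | 12723.45 | 90.00 | 208.20 | 1145110.52 | 2648986.54
triangular fin | 5062.50 | 205.00 | 45.00 | 1037812.50 | 227812.50
hole | -6082.12 | 57.00 | 95.00 | -346681.03 | -577801.72
Σ | 42303.83 |  |  | 4590241.99 | 4899997.32
x̄ = 4590241.99 / 42303.83 = 108.51 mm
ȳ = 4899997.32 / 42303.83 = 115.83 mm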